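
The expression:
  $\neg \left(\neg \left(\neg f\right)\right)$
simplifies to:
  $\neg f$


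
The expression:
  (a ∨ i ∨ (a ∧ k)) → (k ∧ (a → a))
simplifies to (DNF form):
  k ∨ (¬a ∧ ¬i)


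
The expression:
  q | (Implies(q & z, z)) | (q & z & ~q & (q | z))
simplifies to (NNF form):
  True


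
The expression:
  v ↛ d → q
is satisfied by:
  {d: True, q: True, v: False}
  {d: True, v: False, q: False}
  {q: True, v: False, d: False}
  {q: False, v: False, d: False}
  {d: True, q: True, v: True}
  {d: True, v: True, q: False}
  {q: True, v: True, d: False}


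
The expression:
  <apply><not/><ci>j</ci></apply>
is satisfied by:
  {j: False}


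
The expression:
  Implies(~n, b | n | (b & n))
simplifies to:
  b | n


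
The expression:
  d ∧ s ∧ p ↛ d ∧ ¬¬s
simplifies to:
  False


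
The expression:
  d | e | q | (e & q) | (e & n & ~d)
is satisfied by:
  {d: True, q: True, e: True}
  {d: True, q: True, e: False}
  {d: True, e: True, q: False}
  {d: True, e: False, q: False}
  {q: True, e: True, d: False}
  {q: True, e: False, d: False}
  {e: True, q: False, d: False}


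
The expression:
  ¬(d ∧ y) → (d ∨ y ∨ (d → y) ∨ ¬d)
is always true.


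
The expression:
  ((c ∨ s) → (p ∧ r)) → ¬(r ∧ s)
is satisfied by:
  {s: False, p: False, r: False}
  {r: True, s: False, p: False}
  {p: True, s: False, r: False}
  {r: True, p: True, s: False}
  {s: True, r: False, p: False}
  {r: True, s: True, p: False}
  {p: True, s: True, r: False}


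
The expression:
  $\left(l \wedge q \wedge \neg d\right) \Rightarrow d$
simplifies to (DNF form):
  $d \vee \neg l \vee \neg q$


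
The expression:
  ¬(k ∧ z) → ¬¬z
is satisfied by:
  {z: True}


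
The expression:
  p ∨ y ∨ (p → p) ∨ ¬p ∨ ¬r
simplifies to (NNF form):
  True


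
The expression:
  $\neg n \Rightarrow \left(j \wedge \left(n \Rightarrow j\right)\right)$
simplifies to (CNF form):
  $j \vee n$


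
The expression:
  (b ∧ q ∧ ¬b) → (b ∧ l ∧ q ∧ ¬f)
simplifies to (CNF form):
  True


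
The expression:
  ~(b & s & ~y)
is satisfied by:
  {y: True, s: False, b: False}
  {s: False, b: False, y: False}
  {y: True, b: True, s: False}
  {b: True, s: False, y: False}
  {y: True, s: True, b: False}
  {s: True, y: False, b: False}
  {y: True, b: True, s: True}


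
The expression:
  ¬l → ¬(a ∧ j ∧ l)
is always true.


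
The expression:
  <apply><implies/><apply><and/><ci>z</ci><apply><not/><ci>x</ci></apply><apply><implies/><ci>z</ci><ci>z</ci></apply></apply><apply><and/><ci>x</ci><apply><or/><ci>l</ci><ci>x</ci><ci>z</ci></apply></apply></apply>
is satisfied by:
  {x: True, z: False}
  {z: False, x: False}
  {z: True, x: True}


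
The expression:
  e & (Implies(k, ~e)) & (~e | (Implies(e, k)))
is never true.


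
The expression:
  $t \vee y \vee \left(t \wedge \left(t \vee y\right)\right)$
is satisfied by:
  {y: True, t: True}
  {y: True, t: False}
  {t: True, y: False}


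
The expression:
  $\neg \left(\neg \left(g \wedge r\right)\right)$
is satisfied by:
  {r: True, g: True}


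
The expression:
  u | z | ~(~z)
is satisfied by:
  {z: True, u: True}
  {z: True, u: False}
  {u: True, z: False}


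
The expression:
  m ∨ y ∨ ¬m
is always true.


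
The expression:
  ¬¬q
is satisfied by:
  {q: True}


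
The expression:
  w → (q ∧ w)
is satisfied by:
  {q: True, w: False}
  {w: False, q: False}
  {w: True, q: True}


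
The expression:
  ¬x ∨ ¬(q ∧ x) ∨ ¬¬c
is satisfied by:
  {c: True, q: False, x: False}
  {q: False, x: False, c: False}
  {c: True, x: True, q: False}
  {x: True, q: False, c: False}
  {c: True, q: True, x: False}
  {q: True, c: False, x: False}
  {c: True, x: True, q: True}


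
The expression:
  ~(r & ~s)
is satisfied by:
  {s: True, r: False}
  {r: False, s: False}
  {r: True, s: True}


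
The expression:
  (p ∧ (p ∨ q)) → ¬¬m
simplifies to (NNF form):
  m ∨ ¬p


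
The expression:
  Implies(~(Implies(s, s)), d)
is always true.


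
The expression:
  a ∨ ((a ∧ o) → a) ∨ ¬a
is always true.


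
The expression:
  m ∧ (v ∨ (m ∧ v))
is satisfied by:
  {m: True, v: True}


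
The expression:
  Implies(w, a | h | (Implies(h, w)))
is always true.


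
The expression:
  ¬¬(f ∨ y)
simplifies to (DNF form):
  f ∨ y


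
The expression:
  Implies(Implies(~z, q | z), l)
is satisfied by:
  {l: True, q: False, z: False}
  {l: True, z: True, q: False}
  {l: True, q: True, z: False}
  {l: True, z: True, q: True}
  {z: False, q: False, l: False}


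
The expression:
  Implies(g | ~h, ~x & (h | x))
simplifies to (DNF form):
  (h & ~g) | (h & ~x)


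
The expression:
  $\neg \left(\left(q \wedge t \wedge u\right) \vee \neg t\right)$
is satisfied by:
  {t: True, u: False, q: False}
  {t: True, q: True, u: False}
  {t: True, u: True, q: False}


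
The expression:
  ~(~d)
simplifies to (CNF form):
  d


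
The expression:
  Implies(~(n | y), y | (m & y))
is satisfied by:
  {n: True, y: True}
  {n: True, y: False}
  {y: True, n: False}


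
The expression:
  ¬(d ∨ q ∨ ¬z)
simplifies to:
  z ∧ ¬d ∧ ¬q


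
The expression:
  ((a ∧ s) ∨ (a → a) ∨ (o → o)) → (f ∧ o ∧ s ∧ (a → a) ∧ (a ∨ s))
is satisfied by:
  {f: True, s: True, o: True}


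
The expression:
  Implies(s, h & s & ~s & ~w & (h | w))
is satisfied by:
  {s: False}


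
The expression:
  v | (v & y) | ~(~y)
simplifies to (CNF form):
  v | y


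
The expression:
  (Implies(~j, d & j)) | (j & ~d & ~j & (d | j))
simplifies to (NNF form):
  j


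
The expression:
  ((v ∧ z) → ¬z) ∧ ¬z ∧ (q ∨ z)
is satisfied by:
  {q: True, z: False}


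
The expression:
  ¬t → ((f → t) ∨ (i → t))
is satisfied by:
  {t: True, i: False, f: False}
  {t: False, i: False, f: False}
  {f: True, t: True, i: False}
  {f: True, t: False, i: False}
  {i: True, t: True, f: False}
  {i: True, t: False, f: False}
  {i: True, f: True, t: True}


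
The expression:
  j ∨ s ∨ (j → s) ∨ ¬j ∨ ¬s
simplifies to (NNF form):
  True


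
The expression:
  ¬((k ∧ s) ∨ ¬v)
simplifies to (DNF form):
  (v ∧ ¬k) ∨ (v ∧ ¬s)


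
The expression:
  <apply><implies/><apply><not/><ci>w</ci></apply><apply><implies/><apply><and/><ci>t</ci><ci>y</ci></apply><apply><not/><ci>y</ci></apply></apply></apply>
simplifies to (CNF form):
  <apply><or/><ci>w</ci><apply><not/><ci>t</ci></apply><apply><not/><ci>y</ci></apply></apply>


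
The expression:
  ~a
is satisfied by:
  {a: False}


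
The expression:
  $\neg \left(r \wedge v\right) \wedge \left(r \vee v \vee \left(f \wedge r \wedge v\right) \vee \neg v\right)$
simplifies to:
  $\neg r \vee \neg v$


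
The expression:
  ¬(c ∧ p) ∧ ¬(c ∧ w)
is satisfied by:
  {p: False, c: False, w: False}
  {w: True, p: False, c: False}
  {p: True, w: False, c: False}
  {w: True, p: True, c: False}
  {c: True, w: False, p: False}


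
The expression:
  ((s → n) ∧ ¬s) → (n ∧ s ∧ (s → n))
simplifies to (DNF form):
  s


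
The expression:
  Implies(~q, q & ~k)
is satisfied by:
  {q: True}


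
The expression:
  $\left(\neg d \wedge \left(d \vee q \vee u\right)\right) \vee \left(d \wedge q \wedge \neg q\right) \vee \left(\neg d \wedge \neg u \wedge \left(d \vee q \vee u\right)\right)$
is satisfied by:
  {q: True, u: True, d: False}
  {q: True, d: False, u: False}
  {u: True, d: False, q: False}


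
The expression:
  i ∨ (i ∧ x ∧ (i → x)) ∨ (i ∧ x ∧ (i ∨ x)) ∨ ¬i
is always true.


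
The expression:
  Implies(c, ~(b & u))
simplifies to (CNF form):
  ~b | ~c | ~u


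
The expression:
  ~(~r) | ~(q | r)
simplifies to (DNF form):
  r | ~q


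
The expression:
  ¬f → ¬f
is always true.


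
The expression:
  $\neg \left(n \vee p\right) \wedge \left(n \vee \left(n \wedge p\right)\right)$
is never true.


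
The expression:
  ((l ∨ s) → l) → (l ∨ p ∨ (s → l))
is always true.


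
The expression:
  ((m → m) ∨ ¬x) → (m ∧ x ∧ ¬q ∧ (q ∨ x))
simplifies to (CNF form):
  m ∧ x ∧ ¬q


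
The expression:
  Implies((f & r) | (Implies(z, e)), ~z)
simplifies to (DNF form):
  ~z | (~e & ~f) | (~e & ~r)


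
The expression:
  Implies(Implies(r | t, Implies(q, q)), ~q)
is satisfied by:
  {q: False}


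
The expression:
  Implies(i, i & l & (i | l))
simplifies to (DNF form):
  l | ~i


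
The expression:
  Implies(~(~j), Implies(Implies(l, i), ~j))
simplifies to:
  ~j | (l & ~i)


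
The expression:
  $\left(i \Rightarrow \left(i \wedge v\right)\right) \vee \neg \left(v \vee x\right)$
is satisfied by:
  {v: True, x: False, i: False}
  {v: False, x: False, i: False}
  {i: True, v: True, x: False}
  {i: True, v: False, x: False}
  {x: True, v: True, i: False}
  {x: True, v: False, i: False}
  {x: True, i: True, v: True}


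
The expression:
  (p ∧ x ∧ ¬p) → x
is always true.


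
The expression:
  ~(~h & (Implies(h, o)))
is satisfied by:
  {h: True}


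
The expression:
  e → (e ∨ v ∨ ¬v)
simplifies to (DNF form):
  True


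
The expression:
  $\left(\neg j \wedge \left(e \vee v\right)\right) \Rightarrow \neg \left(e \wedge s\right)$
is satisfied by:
  {j: True, s: False, e: False}
  {s: False, e: False, j: False}
  {j: True, e: True, s: False}
  {e: True, s: False, j: False}
  {j: True, s: True, e: False}
  {s: True, j: False, e: False}
  {j: True, e: True, s: True}


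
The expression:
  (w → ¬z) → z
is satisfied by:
  {z: True}


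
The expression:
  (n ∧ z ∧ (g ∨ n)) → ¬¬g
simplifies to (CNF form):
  g ∨ ¬n ∨ ¬z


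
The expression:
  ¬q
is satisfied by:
  {q: False}


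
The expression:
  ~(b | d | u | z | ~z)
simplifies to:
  False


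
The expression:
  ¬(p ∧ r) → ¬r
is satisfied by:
  {p: True, r: False}
  {r: False, p: False}
  {r: True, p: True}


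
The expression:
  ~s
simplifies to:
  ~s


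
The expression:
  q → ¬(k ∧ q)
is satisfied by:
  {k: False, q: False}
  {q: True, k: False}
  {k: True, q: False}


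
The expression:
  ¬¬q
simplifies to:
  q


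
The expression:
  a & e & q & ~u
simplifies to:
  a & e & q & ~u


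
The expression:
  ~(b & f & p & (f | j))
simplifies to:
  ~b | ~f | ~p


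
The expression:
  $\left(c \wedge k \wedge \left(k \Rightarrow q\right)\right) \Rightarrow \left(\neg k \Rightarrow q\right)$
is always true.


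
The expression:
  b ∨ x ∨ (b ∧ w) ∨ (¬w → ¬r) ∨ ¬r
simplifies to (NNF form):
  b ∨ w ∨ x ∨ ¬r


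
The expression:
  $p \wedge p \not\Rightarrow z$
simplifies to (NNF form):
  $p \wedge \neg z$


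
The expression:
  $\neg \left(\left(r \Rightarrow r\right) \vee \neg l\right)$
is never true.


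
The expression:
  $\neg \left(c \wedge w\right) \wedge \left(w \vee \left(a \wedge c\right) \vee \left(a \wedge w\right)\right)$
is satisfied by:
  {w: True, a: True, c: False}
  {w: True, a: False, c: False}
  {c: True, a: True, w: False}


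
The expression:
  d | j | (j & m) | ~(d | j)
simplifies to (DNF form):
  True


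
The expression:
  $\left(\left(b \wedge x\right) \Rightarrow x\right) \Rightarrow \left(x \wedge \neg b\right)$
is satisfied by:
  {x: True, b: False}


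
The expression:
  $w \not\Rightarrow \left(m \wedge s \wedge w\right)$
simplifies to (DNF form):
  $\left(w \wedge \neg m\right) \vee \left(w \wedge \neg s\right)$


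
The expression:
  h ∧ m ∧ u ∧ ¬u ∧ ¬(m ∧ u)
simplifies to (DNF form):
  False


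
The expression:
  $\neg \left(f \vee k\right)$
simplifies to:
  $\neg f \wedge \neg k$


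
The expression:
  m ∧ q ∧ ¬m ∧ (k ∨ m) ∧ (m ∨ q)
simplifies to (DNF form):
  False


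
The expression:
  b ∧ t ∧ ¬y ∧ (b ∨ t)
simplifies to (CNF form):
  b ∧ t ∧ ¬y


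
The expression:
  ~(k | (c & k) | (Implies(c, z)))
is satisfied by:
  {c: True, z: False, k: False}


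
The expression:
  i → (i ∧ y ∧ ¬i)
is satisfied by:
  {i: False}


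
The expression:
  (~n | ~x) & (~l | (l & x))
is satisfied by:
  {x: False, l: False, n: False}
  {n: True, x: False, l: False}
  {x: True, n: False, l: False}
  {l: True, x: True, n: False}


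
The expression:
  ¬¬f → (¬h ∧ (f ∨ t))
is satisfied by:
  {h: False, f: False}
  {f: True, h: False}
  {h: True, f: False}


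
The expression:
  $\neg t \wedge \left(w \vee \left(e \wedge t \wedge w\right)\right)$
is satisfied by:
  {w: True, t: False}


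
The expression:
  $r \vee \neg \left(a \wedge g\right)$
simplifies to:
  $r \vee \neg a \vee \neg g$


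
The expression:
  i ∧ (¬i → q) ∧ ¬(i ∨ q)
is never true.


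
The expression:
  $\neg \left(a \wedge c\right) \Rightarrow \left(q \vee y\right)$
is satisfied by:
  {y: True, q: True, c: True, a: True}
  {y: True, q: True, c: True, a: False}
  {y: True, q: True, a: True, c: False}
  {y: True, q: True, a: False, c: False}
  {y: True, c: True, a: True, q: False}
  {y: True, c: True, a: False, q: False}
  {y: True, c: False, a: True, q: False}
  {y: True, c: False, a: False, q: False}
  {q: True, c: True, a: True, y: False}
  {q: True, c: True, a: False, y: False}
  {q: True, a: True, c: False, y: False}
  {q: True, a: False, c: False, y: False}
  {c: True, a: True, q: False, y: False}


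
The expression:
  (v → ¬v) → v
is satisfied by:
  {v: True}


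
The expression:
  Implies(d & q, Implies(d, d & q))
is always true.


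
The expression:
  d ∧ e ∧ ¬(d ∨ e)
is never true.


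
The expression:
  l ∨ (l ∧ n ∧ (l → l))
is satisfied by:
  {l: True}


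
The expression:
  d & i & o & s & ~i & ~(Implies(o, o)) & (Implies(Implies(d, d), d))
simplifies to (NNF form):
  False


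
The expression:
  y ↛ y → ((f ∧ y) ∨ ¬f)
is always true.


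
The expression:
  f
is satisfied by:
  {f: True}


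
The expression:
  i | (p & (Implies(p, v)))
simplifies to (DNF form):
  i | (p & v)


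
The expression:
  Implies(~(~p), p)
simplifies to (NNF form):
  True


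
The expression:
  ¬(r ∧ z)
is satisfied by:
  {z: False, r: False}
  {r: True, z: False}
  {z: True, r: False}


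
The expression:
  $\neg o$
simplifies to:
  $\neg o$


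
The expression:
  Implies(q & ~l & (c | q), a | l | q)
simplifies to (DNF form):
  True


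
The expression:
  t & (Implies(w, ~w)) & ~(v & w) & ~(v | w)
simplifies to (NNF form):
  t & ~v & ~w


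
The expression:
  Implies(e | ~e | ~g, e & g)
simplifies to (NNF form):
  e & g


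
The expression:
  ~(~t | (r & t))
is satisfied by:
  {t: True, r: False}


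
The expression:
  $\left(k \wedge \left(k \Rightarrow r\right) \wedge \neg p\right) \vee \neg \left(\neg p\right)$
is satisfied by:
  {r: True, p: True, k: True}
  {r: True, p: True, k: False}
  {p: True, k: True, r: False}
  {p: True, k: False, r: False}
  {r: True, k: True, p: False}


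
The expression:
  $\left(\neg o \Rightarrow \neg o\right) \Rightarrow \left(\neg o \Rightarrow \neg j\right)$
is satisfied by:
  {o: True, j: False}
  {j: False, o: False}
  {j: True, o: True}


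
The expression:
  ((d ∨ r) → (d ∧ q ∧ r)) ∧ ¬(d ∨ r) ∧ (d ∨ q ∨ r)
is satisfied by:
  {q: True, d: False, r: False}


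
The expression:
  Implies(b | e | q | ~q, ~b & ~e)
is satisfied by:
  {e: False, b: False}


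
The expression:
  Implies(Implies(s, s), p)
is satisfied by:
  {p: True}


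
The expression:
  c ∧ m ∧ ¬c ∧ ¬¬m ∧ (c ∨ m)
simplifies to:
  False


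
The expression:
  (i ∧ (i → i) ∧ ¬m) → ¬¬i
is always true.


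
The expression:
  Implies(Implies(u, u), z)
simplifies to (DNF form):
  z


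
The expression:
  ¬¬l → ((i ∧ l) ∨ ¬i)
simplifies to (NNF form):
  True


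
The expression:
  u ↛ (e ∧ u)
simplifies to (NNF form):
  u ∧ ¬e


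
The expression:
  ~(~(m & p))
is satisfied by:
  {m: True, p: True}


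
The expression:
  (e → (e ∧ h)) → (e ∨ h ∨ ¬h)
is always true.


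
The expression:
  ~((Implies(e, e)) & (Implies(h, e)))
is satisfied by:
  {h: True, e: False}


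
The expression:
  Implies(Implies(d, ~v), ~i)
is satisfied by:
  {d: True, v: True, i: False}
  {d: True, v: False, i: False}
  {v: True, d: False, i: False}
  {d: False, v: False, i: False}
  {i: True, d: True, v: True}


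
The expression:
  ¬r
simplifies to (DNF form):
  ¬r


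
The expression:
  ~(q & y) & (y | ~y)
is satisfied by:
  {q: False, y: False}
  {y: True, q: False}
  {q: True, y: False}


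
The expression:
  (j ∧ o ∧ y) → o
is always true.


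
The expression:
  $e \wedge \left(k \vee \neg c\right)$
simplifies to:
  $e \wedge \left(k \vee \neg c\right)$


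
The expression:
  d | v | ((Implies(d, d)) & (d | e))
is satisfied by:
  {d: True, v: True, e: True}
  {d: True, v: True, e: False}
  {d: True, e: True, v: False}
  {d: True, e: False, v: False}
  {v: True, e: True, d: False}
  {v: True, e: False, d: False}
  {e: True, v: False, d: False}


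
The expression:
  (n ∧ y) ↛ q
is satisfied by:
  {n: True, y: True, q: False}


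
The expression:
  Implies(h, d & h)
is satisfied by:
  {d: True, h: False}
  {h: False, d: False}
  {h: True, d: True}


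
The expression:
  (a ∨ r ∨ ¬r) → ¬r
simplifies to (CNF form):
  ¬r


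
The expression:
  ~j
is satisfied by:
  {j: False}


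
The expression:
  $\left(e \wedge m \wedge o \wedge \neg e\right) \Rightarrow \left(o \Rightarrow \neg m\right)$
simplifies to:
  $\text{True}$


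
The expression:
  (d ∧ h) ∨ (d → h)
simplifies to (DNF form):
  h ∨ ¬d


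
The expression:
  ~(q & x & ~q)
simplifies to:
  True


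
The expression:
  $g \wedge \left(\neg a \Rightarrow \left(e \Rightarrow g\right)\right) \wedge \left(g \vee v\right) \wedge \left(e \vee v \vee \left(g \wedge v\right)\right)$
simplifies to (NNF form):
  $g \wedge \left(e \vee v\right)$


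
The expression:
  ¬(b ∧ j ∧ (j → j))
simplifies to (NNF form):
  ¬b ∨ ¬j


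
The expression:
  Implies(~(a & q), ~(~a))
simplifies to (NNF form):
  a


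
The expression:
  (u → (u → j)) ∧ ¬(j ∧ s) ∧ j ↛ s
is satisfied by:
  {j: True, s: False}


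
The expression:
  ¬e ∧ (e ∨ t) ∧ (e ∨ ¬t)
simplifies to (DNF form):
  False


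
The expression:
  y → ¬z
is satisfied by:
  {z: False, y: False}
  {y: True, z: False}
  {z: True, y: False}


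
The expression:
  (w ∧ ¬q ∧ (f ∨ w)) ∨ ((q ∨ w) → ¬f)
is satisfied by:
  {q: False, f: False}
  {f: True, q: False}
  {q: True, f: False}


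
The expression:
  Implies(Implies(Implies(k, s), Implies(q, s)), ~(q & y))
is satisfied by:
  {s: False, k: False, q: False, y: False}
  {k: True, y: False, s: False, q: False}
  {s: True, y: False, k: False, q: False}
  {k: True, s: True, y: False, q: False}
  {y: True, s: False, k: False, q: False}
  {y: True, k: True, s: False, q: False}
  {y: True, s: True, k: False, q: False}
  {y: True, k: True, s: True, q: False}
  {q: True, y: False, s: False, k: False}
  {q: True, k: True, y: False, s: False}
  {q: True, s: True, y: False, k: False}
  {q: True, k: True, s: True, y: False}
  {q: True, y: True, s: False, k: False}


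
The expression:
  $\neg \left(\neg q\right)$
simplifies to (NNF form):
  $q$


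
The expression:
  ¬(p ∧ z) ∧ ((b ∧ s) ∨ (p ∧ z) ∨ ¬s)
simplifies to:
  (b ∧ ¬p) ∨ (b ∧ ¬z) ∨ (¬p ∧ ¬s) ∨ (¬s ∧ ¬z)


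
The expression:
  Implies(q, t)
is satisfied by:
  {t: True, q: False}
  {q: False, t: False}
  {q: True, t: True}


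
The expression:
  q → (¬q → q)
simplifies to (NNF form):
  True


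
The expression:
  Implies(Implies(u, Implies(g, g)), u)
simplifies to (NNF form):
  u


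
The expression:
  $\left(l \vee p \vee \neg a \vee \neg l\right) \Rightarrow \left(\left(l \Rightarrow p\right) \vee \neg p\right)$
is always true.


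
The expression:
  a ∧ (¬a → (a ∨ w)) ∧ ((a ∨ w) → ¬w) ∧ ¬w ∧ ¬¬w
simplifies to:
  False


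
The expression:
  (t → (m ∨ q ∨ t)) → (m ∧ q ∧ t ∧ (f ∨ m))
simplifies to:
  m ∧ q ∧ t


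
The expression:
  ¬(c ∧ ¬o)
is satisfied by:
  {o: True, c: False}
  {c: False, o: False}
  {c: True, o: True}


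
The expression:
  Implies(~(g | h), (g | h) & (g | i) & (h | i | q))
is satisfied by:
  {g: True, h: True}
  {g: True, h: False}
  {h: True, g: False}


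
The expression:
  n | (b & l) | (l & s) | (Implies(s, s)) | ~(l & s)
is always true.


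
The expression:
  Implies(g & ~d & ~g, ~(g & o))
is always true.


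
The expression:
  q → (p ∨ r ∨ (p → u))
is always true.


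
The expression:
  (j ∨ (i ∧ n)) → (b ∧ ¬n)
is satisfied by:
  {b: True, i: False, n: False, j: False}
  {b: False, i: False, n: False, j: False}
  {b: True, i: True, n: False, j: False}
  {i: True, b: False, n: False, j: False}
  {j: True, b: True, i: False, n: False}
  {j: True, b: True, i: True, n: False}
  {n: True, b: True, j: False, i: False}
  {n: True, j: False, i: False, b: False}


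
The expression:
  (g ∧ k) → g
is always true.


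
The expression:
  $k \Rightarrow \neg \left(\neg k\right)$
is always true.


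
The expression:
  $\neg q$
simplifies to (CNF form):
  $\neg q$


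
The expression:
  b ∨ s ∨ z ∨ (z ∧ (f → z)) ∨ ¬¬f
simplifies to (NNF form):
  b ∨ f ∨ s ∨ z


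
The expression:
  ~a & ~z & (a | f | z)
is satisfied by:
  {f: True, z: False, a: False}


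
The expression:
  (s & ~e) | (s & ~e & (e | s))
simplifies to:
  s & ~e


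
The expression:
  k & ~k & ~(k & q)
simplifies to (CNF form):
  False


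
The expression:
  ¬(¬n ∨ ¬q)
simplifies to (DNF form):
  n ∧ q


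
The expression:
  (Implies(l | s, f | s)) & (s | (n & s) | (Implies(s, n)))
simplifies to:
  f | s | ~l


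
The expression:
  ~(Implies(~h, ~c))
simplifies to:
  c & ~h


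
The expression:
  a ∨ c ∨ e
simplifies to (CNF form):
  a ∨ c ∨ e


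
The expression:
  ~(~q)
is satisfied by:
  {q: True}


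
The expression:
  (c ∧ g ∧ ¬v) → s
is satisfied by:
  {s: True, v: True, g: False, c: False}
  {s: True, g: False, c: False, v: False}
  {v: True, g: False, c: False, s: False}
  {v: False, g: False, c: False, s: False}
  {s: True, c: True, v: True, g: False}
  {s: True, c: True, v: False, g: False}
  {c: True, v: True, s: False, g: False}
  {c: True, s: False, g: False, v: False}
  {v: True, s: True, g: True, c: False}
  {s: True, g: True, v: False, c: False}
  {v: True, g: True, s: False, c: False}
  {g: True, s: False, c: False, v: False}
  {s: True, c: True, g: True, v: True}
  {s: True, c: True, g: True, v: False}
  {c: True, g: True, v: True, s: False}


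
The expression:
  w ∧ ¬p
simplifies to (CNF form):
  w ∧ ¬p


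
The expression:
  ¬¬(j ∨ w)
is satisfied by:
  {w: True, j: True}
  {w: True, j: False}
  {j: True, w: False}


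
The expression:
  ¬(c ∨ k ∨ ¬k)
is never true.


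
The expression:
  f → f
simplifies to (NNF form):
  True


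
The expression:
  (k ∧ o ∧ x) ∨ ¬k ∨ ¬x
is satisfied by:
  {o: True, k: False, x: False}
  {k: False, x: False, o: False}
  {x: True, o: True, k: False}
  {x: True, k: False, o: False}
  {o: True, k: True, x: False}
  {k: True, o: False, x: False}
  {x: True, k: True, o: True}


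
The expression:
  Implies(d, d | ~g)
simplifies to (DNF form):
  True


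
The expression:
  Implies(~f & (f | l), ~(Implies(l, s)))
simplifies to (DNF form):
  f | ~l | ~s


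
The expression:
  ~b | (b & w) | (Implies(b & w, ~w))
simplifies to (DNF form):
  True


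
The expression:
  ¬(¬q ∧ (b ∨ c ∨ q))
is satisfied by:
  {q: True, c: False, b: False}
  {b: True, q: True, c: False}
  {q: True, c: True, b: False}
  {b: True, q: True, c: True}
  {b: False, c: False, q: False}


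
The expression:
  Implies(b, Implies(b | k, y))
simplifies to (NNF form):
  y | ~b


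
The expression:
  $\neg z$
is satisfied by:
  {z: False}


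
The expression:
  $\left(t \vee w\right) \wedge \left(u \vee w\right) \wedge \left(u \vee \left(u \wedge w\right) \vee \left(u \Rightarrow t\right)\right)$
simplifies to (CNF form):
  $\left(t \vee w\right) \wedge \left(u \vee w\right)$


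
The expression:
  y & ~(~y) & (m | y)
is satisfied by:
  {y: True}


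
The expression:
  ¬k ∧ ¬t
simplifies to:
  ¬k ∧ ¬t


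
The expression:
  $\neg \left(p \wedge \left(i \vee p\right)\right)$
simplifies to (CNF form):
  $\neg p$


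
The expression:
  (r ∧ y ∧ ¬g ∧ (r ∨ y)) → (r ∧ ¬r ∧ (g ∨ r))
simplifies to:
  g ∨ ¬r ∨ ¬y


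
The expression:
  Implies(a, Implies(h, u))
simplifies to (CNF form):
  u | ~a | ~h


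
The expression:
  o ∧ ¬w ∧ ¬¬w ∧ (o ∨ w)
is never true.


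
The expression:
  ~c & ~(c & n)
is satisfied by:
  {c: False}


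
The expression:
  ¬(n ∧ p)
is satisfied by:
  {p: False, n: False}
  {n: True, p: False}
  {p: True, n: False}


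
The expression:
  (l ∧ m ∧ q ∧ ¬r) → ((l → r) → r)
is always true.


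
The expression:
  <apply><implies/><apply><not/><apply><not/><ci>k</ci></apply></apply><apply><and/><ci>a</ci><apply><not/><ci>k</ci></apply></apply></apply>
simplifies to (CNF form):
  <apply><not/><ci>k</ci></apply>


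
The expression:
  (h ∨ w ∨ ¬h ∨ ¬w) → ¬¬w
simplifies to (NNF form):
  w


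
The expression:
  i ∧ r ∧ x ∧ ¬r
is never true.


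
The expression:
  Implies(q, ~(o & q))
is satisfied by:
  {o: False, q: False}
  {q: True, o: False}
  {o: True, q: False}


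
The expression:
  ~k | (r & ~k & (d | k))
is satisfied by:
  {k: False}


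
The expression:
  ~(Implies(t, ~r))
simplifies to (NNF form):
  r & t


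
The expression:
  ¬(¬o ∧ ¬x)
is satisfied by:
  {x: True, o: True}
  {x: True, o: False}
  {o: True, x: False}


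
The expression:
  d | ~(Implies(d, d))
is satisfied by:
  {d: True}


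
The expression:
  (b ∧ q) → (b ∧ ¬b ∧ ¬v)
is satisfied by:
  {q: False, b: False}
  {b: True, q: False}
  {q: True, b: False}


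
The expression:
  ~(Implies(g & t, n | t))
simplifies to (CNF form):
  False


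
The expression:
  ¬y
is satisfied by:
  {y: False}


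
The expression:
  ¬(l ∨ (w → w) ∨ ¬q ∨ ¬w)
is never true.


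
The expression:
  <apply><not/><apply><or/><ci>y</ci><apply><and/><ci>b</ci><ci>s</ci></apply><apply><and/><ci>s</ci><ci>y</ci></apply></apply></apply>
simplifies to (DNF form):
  <apply><or/><apply><and/><apply><not/><ci>b</ci></apply><apply><not/><ci>y</ci></apply></apply><apply><and/><apply><not/><ci>s</ci></apply><apply><not/><ci>y</ci></apply></apply></apply>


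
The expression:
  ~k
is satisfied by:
  {k: False}


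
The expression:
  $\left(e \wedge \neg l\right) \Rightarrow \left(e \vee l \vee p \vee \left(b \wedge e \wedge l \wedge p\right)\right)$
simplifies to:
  $\text{True}$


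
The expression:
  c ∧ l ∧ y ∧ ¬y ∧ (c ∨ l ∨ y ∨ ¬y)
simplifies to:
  False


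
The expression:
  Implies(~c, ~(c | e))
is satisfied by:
  {c: True, e: False}
  {e: False, c: False}
  {e: True, c: True}


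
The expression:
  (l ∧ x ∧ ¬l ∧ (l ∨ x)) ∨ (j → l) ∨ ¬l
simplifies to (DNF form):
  True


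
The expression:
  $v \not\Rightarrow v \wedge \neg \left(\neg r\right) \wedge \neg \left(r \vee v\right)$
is never true.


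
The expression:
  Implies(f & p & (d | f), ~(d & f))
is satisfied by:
  {p: False, d: False, f: False}
  {f: True, p: False, d: False}
  {d: True, p: False, f: False}
  {f: True, d: True, p: False}
  {p: True, f: False, d: False}
  {f: True, p: True, d: False}
  {d: True, p: True, f: False}


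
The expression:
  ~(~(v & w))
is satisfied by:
  {w: True, v: True}


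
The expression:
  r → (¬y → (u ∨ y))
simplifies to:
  u ∨ y ∨ ¬r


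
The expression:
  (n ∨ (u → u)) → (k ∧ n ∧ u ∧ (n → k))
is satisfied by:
  {u: True, n: True, k: True}


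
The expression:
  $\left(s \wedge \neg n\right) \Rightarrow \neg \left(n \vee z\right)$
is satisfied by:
  {n: True, s: False, z: False}
  {s: False, z: False, n: False}
  {n: True, z: True, s: False}
  {z: True, s: False, n: False}
  {n: True, s: True, z: False}
  {s: True, n: False, z: False}
  {n: True, z: True, s: True}


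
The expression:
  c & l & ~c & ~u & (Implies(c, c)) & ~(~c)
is never true.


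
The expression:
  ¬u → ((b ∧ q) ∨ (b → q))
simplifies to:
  q ∨ u ∨ ¬b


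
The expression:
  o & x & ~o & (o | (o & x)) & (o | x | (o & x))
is never true.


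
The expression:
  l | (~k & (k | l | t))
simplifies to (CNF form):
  (l | t) & (l | ~k)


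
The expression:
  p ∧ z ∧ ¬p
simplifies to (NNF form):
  False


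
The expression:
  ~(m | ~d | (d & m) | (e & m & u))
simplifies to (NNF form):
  d & ~m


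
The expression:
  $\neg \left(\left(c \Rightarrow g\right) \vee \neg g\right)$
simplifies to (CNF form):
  $\text{False}$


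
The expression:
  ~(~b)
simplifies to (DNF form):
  b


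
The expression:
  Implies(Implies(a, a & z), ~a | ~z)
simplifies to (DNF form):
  ~a | ~z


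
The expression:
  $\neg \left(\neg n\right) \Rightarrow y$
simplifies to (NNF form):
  $y \vee \neg n$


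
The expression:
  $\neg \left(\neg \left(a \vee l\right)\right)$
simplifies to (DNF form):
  $a \vee l$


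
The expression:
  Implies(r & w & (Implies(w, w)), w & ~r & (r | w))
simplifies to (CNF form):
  ~r | ~w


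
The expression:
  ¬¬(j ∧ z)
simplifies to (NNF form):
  j ∧ z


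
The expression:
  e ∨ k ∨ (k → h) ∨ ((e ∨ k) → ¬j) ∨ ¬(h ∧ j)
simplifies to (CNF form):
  True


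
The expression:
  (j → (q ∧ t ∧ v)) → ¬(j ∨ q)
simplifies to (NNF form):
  (j ∧ ¬t) ∨ (j ∧ ¬v) ∨ ¬q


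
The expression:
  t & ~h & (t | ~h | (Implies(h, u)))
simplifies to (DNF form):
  t & ~h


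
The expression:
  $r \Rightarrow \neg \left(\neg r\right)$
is always true.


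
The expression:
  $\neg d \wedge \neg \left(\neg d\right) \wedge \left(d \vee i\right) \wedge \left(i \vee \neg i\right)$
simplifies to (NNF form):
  $\text{False}$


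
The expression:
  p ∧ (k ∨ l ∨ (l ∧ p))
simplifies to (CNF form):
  p ∧ (k ∨ l)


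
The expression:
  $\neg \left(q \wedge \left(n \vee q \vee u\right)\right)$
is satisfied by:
  {q: False}


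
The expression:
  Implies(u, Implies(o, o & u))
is always true.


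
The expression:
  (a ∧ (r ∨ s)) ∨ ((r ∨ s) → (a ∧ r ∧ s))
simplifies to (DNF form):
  a ∨ (¬r ∧ ¬s)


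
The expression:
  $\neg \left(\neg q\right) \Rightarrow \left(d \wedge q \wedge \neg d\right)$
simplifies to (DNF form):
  $\neg q$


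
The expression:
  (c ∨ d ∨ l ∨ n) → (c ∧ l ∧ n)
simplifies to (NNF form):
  (c ∨ ¬d) ∧ (c ∨ ¬n) ∧ (l ∨ ¬c) ∧ (n ∨ ¬l)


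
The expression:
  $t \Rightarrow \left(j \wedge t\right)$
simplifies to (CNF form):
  $j \vee \neg t$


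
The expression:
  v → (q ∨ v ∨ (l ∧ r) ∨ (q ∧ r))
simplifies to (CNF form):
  True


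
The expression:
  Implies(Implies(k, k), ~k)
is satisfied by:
  {k: False}


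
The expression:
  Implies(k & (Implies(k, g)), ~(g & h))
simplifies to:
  ~g | ~h | ~k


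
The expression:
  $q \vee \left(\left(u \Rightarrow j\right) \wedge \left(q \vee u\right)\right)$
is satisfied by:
  {q: True, j: True, u: True}
  {q: True, j: True, u: False}
  {q: True, u: True, j: False}
  {q: True, u: False, j: False}
  {j: True, u: True, q: False}


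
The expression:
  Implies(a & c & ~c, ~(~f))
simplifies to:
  True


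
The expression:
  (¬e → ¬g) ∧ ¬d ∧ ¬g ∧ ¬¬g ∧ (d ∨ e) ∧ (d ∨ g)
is never true.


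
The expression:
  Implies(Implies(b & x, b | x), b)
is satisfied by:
  {b: True}


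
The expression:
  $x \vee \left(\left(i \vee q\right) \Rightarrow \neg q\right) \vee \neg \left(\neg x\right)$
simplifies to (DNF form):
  $x \vee \neg q$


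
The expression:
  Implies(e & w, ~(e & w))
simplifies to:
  ~e | ~w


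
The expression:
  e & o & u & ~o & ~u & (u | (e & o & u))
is never true.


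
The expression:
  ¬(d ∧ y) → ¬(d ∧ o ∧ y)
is always true.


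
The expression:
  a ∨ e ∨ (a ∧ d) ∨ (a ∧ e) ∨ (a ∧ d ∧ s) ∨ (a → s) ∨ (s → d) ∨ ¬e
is always true.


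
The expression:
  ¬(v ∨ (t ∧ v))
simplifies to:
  ¬v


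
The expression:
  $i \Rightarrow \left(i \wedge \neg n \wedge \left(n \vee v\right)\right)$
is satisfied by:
  {v: True, n: False, i: False}
  {n: False, i: False, v: False}
  {v: True, n: True, i: False}
  {n: True, v: False, i: False}
  {i: True, v: True, n: False}


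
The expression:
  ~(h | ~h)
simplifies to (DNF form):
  False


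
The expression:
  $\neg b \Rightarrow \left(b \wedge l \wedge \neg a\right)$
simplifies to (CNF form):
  $b$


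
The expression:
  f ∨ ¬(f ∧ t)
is always true.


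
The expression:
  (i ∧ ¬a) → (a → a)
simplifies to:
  True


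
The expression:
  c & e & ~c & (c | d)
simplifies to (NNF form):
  False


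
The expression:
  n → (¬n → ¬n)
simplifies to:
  True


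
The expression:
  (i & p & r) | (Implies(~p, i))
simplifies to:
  i | p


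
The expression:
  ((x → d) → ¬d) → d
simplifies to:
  d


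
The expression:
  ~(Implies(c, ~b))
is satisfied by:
  {c: True, b: True}


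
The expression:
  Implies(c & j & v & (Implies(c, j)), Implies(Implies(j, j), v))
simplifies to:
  True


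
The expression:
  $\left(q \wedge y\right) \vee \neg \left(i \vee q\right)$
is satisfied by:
  {y: True, i: False, q: False}
  {i: False, q: False, y: False}
  {y: True, q: True, i: False}
  {y: True, i: True, q: True}


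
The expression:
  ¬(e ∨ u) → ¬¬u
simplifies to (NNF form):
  e ∨ u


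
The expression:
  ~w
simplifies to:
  ~w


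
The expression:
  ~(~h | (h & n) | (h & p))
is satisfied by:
  {h: True, n: False, p: False}


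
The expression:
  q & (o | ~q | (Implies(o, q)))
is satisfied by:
  {q: True}


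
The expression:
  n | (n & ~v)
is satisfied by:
  {n: True}


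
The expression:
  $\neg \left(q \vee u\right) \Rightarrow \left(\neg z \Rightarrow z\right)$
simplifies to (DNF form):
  $q \vee u \vee z$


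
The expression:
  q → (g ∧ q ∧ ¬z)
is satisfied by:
  {g: True, z: False, q: False}
  {z: False, q: False, g: False}
  {g: True, z: True, q: False}
  {z: True, g: False, q: False}
  {q: True, g: True, z: False}


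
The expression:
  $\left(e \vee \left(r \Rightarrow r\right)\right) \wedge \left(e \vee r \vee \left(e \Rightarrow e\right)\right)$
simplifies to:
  $\text{True}$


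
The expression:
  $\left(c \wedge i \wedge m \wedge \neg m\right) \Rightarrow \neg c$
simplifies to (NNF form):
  $\text{True}$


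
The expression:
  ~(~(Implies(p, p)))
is always true.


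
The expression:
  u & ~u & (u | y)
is never true.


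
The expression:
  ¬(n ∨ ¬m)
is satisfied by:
  {m: True, n: False}


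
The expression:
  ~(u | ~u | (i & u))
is never true.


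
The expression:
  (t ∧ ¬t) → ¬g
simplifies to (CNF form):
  True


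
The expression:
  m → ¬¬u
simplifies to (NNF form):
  u ∨ ¬m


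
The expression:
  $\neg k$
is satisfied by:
  {k: False}


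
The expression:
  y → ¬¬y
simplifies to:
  True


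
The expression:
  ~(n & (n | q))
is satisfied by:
  {n: False}


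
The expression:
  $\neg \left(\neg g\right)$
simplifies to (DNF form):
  $g$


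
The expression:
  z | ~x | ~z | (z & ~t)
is always true.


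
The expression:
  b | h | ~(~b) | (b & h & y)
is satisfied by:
  {b: True, h: True}
  {b: True, h: False}
  {h: True, b: False}


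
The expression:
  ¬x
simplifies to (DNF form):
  ¬x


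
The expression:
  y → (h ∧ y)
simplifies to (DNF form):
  h ∨ ¬y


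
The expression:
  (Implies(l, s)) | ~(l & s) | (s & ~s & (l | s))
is always true.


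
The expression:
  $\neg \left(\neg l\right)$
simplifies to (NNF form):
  $l$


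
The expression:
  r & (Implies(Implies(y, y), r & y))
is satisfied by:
  {r: True, y: True}


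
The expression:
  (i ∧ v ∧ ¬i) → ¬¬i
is always true.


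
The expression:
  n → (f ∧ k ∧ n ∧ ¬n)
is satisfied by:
  {n: False}


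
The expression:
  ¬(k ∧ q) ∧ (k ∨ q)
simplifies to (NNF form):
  (k ∧ ¬q) ∨ (q ∧ ¬k)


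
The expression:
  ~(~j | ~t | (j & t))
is never true.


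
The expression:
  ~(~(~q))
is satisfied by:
  {q: False}


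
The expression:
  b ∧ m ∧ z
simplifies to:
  b ∧ m ∧ z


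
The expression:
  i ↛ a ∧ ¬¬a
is never true.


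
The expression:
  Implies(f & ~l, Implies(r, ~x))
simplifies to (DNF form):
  l | ~f | ~r | ~x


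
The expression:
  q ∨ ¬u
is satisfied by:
  {q: True, u: False}
  {u: False, q: False}
  {u: True, q: True}


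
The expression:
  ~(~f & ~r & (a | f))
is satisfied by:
  {r: True, f: True, a: False}
  {r: True, f: False, a: False}
  {f: True, r: False, a: False}
  {r: False, f: False, a: False}
  {r: True, a: True, f: True}
  {r: True, a: True, f: False}
  {a: True, f: True, r: False}


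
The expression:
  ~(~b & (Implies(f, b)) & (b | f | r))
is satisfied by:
  {b: True, f: True, r: False}
  {b: True, f: False, r: False}
  {f: True, b: False, r: False}
  {b: False, f: False, r: False}
  {r: True, b: True, f: True}
  {r: True, b: True, f: False}
  {r: True, f: True, b: False}


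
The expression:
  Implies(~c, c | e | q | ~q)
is always true.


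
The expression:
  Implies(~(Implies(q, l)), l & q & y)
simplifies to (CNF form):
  l | ~q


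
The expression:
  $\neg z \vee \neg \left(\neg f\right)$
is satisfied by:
  {f: True, z: False}
  {z: False, f: False}
  {z: True, f: True}


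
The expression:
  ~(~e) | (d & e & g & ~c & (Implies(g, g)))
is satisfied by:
  {e: True}
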